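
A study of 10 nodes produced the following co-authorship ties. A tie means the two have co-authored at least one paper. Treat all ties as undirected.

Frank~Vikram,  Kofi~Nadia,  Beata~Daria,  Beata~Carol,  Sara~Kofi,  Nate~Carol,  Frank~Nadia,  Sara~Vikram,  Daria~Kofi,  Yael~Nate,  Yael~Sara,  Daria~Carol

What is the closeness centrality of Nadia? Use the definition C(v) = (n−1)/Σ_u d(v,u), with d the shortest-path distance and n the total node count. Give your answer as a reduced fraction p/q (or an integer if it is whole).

3/7

Distances from Nadia: Beata:3, Carol:3, Daria:2, Frank:1, Kofi:1, Nate:4, Sara:2, Vikram:2, Yael:3. Sum = 21.
n = 10, so closeness = 9/21 = 3/7.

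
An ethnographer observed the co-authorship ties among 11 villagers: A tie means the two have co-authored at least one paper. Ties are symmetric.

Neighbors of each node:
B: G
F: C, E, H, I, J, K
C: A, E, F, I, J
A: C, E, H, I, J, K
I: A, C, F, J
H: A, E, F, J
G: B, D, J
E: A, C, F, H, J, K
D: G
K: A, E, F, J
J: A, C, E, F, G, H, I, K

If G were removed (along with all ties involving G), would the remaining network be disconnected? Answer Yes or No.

Yes

Removing G leaves {D} with no path to {B}, so the network splits into 3 components. G is a cut vertex.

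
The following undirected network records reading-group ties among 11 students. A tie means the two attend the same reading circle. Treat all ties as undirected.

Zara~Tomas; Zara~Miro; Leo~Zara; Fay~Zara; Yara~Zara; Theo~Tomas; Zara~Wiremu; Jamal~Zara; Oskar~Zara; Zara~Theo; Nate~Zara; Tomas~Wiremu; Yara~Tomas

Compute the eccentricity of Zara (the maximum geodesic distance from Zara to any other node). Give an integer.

1

Distances from Zara: Fay:1, Jamal:1, Leo:1, Miro:1, Nate:1, Oskar:1, Theo:1, Tomas:1, Wiremu:1, Yara:1.
The largest is 1 (to Oskar, Miro, Tomas, Nate, Jamal, Theo, Yara, Fay, Leo, and Wiremu), so the eccentricity of Zara is 1.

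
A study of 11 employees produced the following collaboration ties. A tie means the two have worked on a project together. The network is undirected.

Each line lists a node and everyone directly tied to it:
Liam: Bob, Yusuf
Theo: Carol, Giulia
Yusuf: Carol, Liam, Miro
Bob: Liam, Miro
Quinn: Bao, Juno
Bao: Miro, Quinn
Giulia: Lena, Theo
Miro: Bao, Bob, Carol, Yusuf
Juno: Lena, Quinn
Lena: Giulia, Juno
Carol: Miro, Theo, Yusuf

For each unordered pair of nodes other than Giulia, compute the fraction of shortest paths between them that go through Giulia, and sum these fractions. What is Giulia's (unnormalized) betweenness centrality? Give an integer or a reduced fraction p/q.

7

Pairs whose geodesics pass through Giulia — Juno–Carol: 1/2; Juno–Theo: 1; Quinn–Theo: 1/2; Miro–Lena: 1/2; Bob–Lena: 1/2; Liam–Lena: 1; Yusuf–Lena: 1; Carol–Lena: 1; Theo–Lena: 1.
All other pairs contribute 0.
Summing the contributions gives betweenness(Giulia) = 7.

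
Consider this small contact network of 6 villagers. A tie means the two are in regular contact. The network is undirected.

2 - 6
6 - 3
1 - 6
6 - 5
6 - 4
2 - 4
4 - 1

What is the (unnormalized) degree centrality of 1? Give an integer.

2

1 is directly tied to 4 and 6. That is 2 neighbors, so the degree of 1 is 2.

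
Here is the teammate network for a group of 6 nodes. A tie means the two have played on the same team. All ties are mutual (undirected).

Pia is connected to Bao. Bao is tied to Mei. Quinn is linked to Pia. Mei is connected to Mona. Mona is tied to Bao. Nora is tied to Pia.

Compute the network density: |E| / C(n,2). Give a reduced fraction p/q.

There are 6 edges and 6 nodes, so the maximum possible is C(6,2) = 15.
Density = 6/15 = 2/5.

2/5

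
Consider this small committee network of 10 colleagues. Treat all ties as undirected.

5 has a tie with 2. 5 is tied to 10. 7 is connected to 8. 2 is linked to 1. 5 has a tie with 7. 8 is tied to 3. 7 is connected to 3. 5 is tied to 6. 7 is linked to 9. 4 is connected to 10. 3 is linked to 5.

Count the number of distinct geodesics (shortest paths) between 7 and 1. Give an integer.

The shortest distance is 3, and the only length-3 path is 7–5–2–1. So there is exactly 1 shortest path.

1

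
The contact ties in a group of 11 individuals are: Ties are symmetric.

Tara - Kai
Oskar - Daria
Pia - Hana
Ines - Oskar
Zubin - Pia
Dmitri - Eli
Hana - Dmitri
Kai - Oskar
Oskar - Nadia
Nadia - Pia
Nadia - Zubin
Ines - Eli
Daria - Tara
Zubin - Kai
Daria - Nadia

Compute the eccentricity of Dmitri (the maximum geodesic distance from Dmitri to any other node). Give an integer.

Distances from Dmitri: Daria:4, Eli:1, Hana:1, Ines:2, Kai:4, Nadia:3, Oskar:3, Pia:2, Tara:5, Zubin:3.
The largest is 5 (to Tara), so the eccentricity of Dmitri is 5.

5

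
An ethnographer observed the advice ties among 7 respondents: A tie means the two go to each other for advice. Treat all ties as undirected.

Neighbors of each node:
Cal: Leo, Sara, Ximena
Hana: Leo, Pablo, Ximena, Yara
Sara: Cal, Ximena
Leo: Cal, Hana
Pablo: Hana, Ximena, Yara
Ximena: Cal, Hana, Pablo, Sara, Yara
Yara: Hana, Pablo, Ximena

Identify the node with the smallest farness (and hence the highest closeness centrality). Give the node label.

Ximena

Farness (sum of distances to all others) for each node — Cal:9, Hana:8, Leo:10, Pablo:9, Sara:10, Ximena:7, Yara:9.
The smallest farness is 7, for Ximena, so Ximena has the highest closeness.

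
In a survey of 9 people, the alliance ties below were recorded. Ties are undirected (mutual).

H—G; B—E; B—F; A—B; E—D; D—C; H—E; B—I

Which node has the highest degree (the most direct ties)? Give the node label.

Degrees — A:1, B:4, C:1, D:2, E:3, F:1, G:1, H:2, I:1.
The maximum is 4, attained only by B.

B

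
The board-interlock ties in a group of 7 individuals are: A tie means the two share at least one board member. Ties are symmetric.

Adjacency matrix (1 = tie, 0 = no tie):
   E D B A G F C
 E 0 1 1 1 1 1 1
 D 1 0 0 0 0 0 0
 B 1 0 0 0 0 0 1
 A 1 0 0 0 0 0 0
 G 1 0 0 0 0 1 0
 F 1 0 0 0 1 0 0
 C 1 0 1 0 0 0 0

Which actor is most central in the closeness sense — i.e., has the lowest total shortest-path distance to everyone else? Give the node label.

Farness (sum of distances to all others) for each node — A:11, B:10, C:10, D:11, E:6, F:10, G:10.
The smallest farness is 6, for E, so E has the highest closeness.

E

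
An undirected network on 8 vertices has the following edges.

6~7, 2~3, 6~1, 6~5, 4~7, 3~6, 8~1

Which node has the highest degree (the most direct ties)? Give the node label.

Degrees — 1:2, 2:1, 3:2, 4:1, 5:1, 6:4, 7:2, 8:1.
The maximum is 4, attained only by 6.

6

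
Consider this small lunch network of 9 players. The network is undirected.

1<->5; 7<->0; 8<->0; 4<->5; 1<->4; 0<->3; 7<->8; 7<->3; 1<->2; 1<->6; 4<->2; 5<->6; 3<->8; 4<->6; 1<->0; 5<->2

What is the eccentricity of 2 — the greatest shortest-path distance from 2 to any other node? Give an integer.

Distances from 2: 0:2, 1:1, 3:3, 4:1, 5:1, 6:2, 7:3, 8:3.
The largest is 3 (to 3, 7, and 8), so the eccentricity of 2 is 3.

3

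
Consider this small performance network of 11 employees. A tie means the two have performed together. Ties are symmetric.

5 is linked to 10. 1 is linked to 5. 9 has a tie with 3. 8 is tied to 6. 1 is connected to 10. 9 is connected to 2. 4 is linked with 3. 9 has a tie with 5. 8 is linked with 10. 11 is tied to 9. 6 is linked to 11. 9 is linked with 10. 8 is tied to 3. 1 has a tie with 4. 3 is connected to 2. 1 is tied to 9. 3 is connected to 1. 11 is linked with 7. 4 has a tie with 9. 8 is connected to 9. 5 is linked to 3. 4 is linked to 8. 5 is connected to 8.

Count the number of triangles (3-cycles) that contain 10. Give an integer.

10's neighbors: 1, 5, 8, and 9.
Neighbor pairs that are themselves tied: 10–1–5; 10–1–9; 10–5–8; 10–5–9; 10–8–9. Each forms one triangle with 10, for 5 in total.

5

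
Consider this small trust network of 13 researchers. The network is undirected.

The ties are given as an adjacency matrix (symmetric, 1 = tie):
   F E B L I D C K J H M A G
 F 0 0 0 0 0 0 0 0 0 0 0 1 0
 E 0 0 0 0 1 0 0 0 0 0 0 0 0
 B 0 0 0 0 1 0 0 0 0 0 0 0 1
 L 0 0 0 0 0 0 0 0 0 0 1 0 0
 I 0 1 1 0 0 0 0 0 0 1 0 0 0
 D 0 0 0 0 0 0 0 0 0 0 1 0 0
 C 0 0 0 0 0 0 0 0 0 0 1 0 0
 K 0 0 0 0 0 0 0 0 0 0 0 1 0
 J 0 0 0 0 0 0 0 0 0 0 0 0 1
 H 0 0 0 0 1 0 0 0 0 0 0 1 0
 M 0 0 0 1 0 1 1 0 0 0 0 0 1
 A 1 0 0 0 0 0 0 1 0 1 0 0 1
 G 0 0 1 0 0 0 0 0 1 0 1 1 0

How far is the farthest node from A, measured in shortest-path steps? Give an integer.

3

Distances from A: B:2, C:3, D:3, E:3, F:1, G:1, H:1, I:2, J:2, K:1, L:3, M:2.
The largest is 3 (to E, L, D, and C), so the eccentricity of A is 3.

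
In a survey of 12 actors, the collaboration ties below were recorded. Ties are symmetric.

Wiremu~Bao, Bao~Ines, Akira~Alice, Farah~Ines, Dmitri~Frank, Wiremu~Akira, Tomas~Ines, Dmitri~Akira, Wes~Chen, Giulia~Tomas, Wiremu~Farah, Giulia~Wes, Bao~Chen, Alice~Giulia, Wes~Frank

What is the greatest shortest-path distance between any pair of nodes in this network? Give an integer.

4

Eccentricity of each node (its greatest distance to any other): Akira:3, Alice:3, Bao:3, Chen:3, Dmitri:4, Farah:4, Frank:4, Giulia:3, Ines:4, Tomas:4, Wes:4, Wiremu:3.
The maximum eccentricity is 4, realized for instance by the pair Tomas–Dmitri via Tomas – Giulia – Wes – Frank – Dmitri. So the diameter is 4.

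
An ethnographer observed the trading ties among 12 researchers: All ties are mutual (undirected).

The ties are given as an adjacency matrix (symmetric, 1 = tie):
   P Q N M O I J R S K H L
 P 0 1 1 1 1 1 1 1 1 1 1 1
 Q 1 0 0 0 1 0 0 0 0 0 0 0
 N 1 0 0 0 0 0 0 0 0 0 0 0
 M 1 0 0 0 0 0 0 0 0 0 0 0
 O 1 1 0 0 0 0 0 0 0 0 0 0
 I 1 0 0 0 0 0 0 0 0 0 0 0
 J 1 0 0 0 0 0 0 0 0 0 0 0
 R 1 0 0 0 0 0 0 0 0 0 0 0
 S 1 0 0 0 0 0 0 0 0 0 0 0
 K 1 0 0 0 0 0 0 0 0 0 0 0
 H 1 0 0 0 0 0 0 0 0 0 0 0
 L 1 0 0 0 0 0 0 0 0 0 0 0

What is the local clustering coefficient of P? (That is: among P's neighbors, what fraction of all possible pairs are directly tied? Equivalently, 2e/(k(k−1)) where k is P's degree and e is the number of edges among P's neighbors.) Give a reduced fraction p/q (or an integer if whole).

P's neighbors: H, I, J, K, L, M, N, O, Q, R, and S (k = 11).
Possible neighbor pairs: C(11,2) = 55. Edges among them: O–Q → e = 1.
Clustering(P) = 1/55.

1/55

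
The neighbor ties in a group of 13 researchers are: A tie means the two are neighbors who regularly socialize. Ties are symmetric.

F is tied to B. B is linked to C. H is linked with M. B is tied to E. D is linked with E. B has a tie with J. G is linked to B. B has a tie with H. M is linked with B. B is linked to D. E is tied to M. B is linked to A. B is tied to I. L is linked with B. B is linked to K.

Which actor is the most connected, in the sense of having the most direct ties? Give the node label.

B

Degrees — A:1, B:12, C:1, D:2, E:3, F:1, G:1, H:2, I:1, J:1, K:1, L:1, M:3.
The maximum is 12, attained only by B.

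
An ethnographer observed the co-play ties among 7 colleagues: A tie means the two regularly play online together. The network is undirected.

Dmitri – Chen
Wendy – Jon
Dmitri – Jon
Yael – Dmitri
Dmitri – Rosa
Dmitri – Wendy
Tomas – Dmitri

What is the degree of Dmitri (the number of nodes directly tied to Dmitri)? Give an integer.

6

Dmitri is directly tied to Chen, Jon, Rosa, Tomas, Wendy, and Yael. That is 6 neighbors, so the degree of Dmitri is 6.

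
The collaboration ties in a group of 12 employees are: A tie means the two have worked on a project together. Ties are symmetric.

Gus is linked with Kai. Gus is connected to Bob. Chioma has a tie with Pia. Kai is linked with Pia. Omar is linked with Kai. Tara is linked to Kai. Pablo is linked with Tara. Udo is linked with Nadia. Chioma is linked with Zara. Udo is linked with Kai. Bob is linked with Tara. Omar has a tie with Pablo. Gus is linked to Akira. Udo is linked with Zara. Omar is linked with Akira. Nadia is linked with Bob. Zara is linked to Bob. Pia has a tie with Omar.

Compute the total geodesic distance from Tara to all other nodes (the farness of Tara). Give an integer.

21

Distances from Tara: Akira:3, Bob:1, Chioma:3, Gus:2, Kai:1, Nadia:2, Omar:2, Pablo:1, Pia:2, Udo:2, Zara:2.
Sum = 3 + 1 + 3 + 2 + 1 + 2 + 2 + 1 + 2 + 2 + 2 = 21.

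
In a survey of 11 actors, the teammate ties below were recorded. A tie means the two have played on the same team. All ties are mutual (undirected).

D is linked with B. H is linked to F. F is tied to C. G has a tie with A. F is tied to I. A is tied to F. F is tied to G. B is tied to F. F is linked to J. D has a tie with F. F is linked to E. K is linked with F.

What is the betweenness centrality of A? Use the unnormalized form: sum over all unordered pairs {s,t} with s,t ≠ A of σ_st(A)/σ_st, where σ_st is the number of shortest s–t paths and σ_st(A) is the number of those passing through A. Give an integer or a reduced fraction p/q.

No shortest path between any pair of other nodes passes through A.
Summing the contributions gives betweenness(A) = 0.

0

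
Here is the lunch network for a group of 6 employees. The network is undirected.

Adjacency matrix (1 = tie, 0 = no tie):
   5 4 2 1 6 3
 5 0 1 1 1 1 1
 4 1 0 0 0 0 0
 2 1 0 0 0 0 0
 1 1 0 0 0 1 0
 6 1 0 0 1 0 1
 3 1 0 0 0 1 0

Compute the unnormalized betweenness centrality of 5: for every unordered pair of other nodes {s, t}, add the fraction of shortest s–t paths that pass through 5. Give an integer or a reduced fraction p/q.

Pairs whose geodesics pass through 5 — 4–2: 1; 4–1: 1; 4–6: 1; 4–3: 1; 2–1: 1; 2–6: 1; 2–3: 1; 1–3: 1/2.
All other pairs contribute 0.
Summing the contributions gives betweenness(5) = 15/2.

15/2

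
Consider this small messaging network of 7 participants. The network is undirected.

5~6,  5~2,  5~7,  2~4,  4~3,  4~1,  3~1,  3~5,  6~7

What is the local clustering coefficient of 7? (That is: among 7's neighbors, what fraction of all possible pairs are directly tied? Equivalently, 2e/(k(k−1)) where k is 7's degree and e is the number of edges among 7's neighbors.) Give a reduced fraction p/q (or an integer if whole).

7's neighbors: 5 and 6 (k = 2).
Possible neighbor pairs: C(2,2) = 1. Edges among them: 5–6 → e = 1.
Clustering(7) = 1/1.

1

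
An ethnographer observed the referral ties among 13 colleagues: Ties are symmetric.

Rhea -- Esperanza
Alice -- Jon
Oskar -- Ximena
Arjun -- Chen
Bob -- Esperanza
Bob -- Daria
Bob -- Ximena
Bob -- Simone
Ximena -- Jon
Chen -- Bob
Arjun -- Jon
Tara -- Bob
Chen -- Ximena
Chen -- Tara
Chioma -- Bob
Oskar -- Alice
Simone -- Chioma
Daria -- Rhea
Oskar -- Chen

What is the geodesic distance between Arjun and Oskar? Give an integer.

2

One shortest route is Arjun – Chen – Oskar, which uses 2 edges, and Arjun and Oskar are not directly tied, so nothing shorter exists. So d(Arjun,Oskar) = 2.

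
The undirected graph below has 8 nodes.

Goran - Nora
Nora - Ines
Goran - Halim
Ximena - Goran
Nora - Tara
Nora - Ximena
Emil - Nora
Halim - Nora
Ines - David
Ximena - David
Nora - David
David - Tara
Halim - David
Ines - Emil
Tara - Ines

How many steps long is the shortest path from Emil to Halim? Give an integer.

2

One shortest route is Emil – Nora – Halim, which uses 2 edges, and Emil and Halim are not directly tied, so nothing shorter exists. So d(Emil,Halim) = 2.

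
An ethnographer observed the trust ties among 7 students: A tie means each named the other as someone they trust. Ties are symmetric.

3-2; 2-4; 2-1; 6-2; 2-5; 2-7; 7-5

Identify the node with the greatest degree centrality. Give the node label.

Degrees — 1:1, 2:6, 3:1, 4:1, 5:2, 6:1, 7:2.
The maximum is 6, attained only by 2.

2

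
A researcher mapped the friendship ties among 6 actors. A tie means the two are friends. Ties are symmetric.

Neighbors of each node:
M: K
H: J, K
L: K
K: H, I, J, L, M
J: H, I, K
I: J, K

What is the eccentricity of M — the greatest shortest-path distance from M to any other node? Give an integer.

2

Distances from M: H:2, I:2, J:2, K:1, L:2.
The largest is 2 (to I, L, J, and H), so the eccentricity of M is 2.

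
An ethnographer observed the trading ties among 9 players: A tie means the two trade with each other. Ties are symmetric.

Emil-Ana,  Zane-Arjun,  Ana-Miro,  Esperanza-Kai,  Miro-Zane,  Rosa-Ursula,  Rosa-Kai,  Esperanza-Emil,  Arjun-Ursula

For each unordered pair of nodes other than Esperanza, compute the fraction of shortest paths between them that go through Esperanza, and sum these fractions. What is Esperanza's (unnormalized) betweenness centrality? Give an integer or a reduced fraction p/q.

6

Pairs whose geodesics pass through Esperanza — Emil–Ursula: 1; Emil–Rosa: 1; Emil–Kai: 1; Ana–Rosa: 1; Ana–Kai: 1; Miro–Kai: 1.
All other pairs contribute 0.
Summing the contributions gives betweenness(Esperanza) = 6.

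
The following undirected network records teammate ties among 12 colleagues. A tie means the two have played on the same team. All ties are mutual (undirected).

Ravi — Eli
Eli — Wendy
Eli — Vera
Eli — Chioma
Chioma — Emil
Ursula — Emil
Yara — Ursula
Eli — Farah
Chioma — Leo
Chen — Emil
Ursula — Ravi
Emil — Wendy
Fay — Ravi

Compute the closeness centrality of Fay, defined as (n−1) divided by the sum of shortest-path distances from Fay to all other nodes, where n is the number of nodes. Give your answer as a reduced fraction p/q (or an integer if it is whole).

Distances from Fay: Chen:4, Chioma:3, Eli:2, Emil:3, Farah:3, Leo:4, Ravi:1, Ursula:2, Vera:3, Wendy:3, Yara:3. Sum = 31.
n = 12, so closeness = 11/31.

11/31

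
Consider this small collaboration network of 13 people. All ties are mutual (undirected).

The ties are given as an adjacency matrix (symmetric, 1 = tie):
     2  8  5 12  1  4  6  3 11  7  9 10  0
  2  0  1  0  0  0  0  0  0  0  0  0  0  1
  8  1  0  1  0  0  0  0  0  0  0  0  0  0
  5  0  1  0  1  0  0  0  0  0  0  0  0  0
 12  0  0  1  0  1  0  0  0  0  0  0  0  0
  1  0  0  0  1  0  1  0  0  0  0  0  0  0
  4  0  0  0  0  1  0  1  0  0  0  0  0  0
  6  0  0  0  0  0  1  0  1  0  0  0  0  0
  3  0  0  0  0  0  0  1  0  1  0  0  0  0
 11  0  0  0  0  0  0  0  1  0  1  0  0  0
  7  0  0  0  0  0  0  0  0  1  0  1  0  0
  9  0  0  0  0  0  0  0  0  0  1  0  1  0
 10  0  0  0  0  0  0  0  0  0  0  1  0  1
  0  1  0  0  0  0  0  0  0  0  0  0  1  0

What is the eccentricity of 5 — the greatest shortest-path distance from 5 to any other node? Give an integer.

6

Distances from 5: 0:3, 1:2, 2:2, 3:5, 4:3, 6:4, 7:6, 8:1, 9:5, 10:4, 11:6, 12:1.
The largest is 6 (to 7 and 11), so the eccentricity of 5 is 6.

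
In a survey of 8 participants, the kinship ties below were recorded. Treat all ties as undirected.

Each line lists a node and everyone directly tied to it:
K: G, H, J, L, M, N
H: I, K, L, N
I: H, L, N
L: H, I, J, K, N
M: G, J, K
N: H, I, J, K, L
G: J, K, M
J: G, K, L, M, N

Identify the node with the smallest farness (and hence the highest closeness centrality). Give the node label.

Farness (sum of distances to all others) for each node — G:12, H:10, I:13, J:9, K:8, L:9, M:12, N:9.
The smallest farness is 8, for K, so K has the highest closeness.

K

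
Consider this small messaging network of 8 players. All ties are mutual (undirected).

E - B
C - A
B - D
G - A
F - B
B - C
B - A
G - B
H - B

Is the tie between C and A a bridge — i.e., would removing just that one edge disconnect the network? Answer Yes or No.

No

Even without that edge, C still reaches A via C – B – A, so the network stays connected. Not a bridge.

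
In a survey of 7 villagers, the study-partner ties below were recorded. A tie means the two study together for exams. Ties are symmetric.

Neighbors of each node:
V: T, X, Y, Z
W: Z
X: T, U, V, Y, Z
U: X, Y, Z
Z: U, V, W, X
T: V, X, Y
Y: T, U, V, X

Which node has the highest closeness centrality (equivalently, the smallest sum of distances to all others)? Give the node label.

X

Farness (sum of distances to all others) for each node — T:10, U:9, V:8, W:13, X:7, Y:9, Z:8.
The smallest farness is 7, for X, so X has the highest closeness.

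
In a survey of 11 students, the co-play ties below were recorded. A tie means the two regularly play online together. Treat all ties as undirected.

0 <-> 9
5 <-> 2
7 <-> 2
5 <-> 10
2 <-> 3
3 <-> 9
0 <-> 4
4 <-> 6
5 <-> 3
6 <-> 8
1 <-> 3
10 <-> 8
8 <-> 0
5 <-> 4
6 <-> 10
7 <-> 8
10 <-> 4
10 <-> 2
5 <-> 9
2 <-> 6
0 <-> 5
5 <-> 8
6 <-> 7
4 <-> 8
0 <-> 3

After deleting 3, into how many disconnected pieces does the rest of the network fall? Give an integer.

Without 3, the remaining ties split the others into: {0, 2, 4, 5, 6, 7, 8, 9, 10}; {1}.
That's 2 separate components.

2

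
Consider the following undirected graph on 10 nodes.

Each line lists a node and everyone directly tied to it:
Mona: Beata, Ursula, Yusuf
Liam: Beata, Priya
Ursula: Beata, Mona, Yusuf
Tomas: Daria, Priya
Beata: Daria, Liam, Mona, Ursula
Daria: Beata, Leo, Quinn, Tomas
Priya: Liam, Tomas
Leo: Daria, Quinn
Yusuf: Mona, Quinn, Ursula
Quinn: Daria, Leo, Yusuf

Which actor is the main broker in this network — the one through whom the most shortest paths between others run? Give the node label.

Beata

Unnormalized betweenness of each node: Beata:41/3, Daria:40/3, Leo:0, Liam:11/3, Mona:4/3, Priya:1, Quinn:13/3, Tomas:10/3, Ursula:4/3, Yusuf:3.
Beata has the largest value, 41/3, making it the main broker — the node through which the most shortest paths run.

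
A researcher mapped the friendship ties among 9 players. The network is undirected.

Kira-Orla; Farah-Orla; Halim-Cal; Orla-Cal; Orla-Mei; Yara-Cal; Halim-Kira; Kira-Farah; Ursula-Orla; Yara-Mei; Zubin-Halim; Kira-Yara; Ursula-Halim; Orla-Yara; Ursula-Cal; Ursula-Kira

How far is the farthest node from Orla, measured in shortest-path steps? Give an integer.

3

Distances from Orla: Cal:1, Farah:1, Halim:2, Kira:1, Mei:1, Ursula:1, Yara:1, Zubin:3.
The largest is 3 (to Zubin), so the eccentricity of Orla is 3.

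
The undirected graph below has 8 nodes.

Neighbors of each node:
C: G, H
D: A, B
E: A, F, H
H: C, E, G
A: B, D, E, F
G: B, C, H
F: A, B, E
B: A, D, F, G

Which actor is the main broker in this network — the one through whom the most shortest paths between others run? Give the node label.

B

Unnormalized betweenness of each node: A:5/2, B:6, C:0, D:0, E:7/2, F:1/2, G:9/2, H:3.
B has the largest value, 6, making it the main broker — the node through which the most shortest paths run.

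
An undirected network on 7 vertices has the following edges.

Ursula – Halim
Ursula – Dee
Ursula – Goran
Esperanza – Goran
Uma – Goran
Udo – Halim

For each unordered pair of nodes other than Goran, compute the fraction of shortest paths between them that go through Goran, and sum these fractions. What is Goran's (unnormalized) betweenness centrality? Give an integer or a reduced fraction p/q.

Pairs whose geodesics pass through Goran — Halim–Uma: 1; Halim–Esperanza: 1; Uma–Dee: 1; Uma–Esperanza: 1; Uma–Ursula: 1; Uma–Udo: 1; Dee–Esperanza: 1; Esperanza–Ursula: 1; Esperanza–Udo: 1.
All other pairs contribute 0.
Summing the contributions gives betweenness(Goran) = 9.

9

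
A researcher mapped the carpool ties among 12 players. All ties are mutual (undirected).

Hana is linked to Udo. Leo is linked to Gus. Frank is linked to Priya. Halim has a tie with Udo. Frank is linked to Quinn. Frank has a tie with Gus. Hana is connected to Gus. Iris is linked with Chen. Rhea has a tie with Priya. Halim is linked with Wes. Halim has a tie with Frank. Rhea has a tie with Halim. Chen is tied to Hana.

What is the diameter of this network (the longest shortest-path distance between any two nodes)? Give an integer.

Eccentricity of each node (its greatest distance to any other): Chen:4, Frank:4, Gus:3, Halim:4, Hana:3, Iris:5, Leo:4, Priya:5, Quinn:5, Rhea:5, Udo:3, Wes:5.
The maximum eccentricity is 5, realized for instance by the pair Priya–Iris via Priya – Frank – Gus – Hana – Chen – Iris. So the diameter is 5.

5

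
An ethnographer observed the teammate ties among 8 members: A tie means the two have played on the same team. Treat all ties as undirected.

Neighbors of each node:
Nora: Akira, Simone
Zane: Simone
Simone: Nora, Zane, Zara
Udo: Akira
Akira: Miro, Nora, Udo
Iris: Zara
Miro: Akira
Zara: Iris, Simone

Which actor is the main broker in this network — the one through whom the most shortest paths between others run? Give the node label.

Unnormalized betweenness of each node: Akira:11, Iris:0, Miro:0, Nora:12, Simone:14, Udo:0, Zane:0, Zara:6.
Simone has the largest value, 14, making it the main broker — the node through which the most shortest paths run.

Simone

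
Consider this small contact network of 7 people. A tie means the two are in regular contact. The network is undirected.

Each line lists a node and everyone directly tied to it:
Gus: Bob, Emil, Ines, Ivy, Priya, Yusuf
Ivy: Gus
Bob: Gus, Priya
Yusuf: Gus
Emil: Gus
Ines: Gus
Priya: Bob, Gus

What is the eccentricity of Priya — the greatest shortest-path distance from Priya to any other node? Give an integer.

2

Distances from Priya: Bob:1, Emil:2, Gus:1, Ines:2, Ivy:2, Yusuf:2.
The largest is 2 (to Emil, Ivy, Yusuf, and Ines), so the eccentricity of Priya is 2.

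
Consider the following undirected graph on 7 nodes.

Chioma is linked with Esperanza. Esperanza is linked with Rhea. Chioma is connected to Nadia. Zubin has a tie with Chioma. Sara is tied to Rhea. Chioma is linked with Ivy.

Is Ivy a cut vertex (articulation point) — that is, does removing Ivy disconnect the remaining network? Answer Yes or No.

Even without Ivy, every remaining node can still reach every other (the residual graph is connected), so Ivy is not a cut vertex.

No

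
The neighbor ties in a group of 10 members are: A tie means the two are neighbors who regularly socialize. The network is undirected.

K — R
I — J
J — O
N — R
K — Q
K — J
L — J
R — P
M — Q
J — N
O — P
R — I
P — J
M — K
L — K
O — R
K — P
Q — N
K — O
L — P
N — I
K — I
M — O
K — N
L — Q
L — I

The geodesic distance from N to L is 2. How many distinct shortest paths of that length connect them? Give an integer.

The shortest distance is 2. The length-2 paths are: N–K–L; N–I–L; N–J–L; N–Q–L.
That gives 4 distinct shortest paths.

4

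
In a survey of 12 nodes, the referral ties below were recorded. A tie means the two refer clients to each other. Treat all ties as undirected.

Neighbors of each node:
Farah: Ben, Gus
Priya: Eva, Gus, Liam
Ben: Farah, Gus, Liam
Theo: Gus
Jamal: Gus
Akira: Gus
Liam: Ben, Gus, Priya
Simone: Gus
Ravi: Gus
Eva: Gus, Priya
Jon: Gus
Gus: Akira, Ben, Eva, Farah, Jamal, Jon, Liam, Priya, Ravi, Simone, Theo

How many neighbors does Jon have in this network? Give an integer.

1

Jon is directly tied to Gus. That is 1 neighbor, so the degree of Jon is 1.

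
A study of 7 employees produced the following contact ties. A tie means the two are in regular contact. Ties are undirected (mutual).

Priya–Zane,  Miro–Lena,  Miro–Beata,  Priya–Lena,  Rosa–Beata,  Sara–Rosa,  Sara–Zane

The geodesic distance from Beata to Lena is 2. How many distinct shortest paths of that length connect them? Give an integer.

1

The shortest distance is 2, and the only length-2 path is Beata–Miro–Lena. So there is exactly 1 shortest path.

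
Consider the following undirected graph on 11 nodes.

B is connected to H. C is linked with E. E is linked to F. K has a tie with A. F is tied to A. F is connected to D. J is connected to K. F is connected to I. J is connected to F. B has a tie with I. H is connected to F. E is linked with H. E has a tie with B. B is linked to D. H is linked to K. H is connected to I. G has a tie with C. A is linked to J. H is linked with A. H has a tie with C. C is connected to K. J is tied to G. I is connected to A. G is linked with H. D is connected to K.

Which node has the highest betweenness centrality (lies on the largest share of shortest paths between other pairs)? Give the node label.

H

Unnormalized betweenness of each node: A:31/18, B:11/6, C:3/2, D:11/9, E:49/36, F:205/36, G:31/36, H:191/18, I:35/36, J:23/12, K:155/36.
H has the largest value, 191/18, making it the main broker — the node through which the most shortest paths run.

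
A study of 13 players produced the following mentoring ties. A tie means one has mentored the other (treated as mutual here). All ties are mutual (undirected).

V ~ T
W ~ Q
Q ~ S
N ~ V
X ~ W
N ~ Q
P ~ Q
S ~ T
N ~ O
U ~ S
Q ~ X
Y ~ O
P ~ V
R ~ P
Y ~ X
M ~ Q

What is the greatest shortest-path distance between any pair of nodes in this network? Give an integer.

4

Eccentricity of each node (its greatest distance to any other): M:3, N:3, O:4, P:3, Q:2, R:4, S:3, T:4, U:4, V:3, W:3, X:3, Y:4.
The maximum eccentricity is 4, realized for instance by the pair R–Y via R – P – Q – X – Y. So the diameter is 4.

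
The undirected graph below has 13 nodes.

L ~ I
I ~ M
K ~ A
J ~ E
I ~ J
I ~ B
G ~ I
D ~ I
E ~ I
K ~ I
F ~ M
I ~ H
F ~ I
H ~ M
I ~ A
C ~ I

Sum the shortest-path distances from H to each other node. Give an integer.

Distances from H: A:2, B:2, C:2, D:2, E:2, F:2, G:2, I:1, J:2, K:2, L:2, M:1.
Sum = 2 + 2 + 2 + 2 + 2 + 2 + 2 + 1 + 2 + 2 + 2 + 1 = 22.

22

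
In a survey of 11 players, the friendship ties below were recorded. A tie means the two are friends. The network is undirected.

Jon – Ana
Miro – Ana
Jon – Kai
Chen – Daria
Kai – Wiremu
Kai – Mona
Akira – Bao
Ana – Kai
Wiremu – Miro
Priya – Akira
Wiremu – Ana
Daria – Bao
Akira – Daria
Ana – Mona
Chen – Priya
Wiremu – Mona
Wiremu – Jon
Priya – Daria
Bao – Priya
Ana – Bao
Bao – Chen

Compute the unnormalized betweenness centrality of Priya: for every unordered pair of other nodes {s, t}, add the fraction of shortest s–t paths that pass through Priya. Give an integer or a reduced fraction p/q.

1/3

Pairs whose geodesics pass through Priya — Akira–Chen: 1/3.
All other pairs contribute 0.
Summing the contributions gives betweenness(Priya) = 1/3.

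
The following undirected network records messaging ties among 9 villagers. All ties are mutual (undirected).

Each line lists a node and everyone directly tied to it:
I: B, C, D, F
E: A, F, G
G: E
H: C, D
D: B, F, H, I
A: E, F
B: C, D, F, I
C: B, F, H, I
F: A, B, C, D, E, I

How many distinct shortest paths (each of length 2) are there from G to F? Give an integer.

1

The shortest distance is 2, and the only length-2 path is G–E–F. So there is exactly 1 shortest path.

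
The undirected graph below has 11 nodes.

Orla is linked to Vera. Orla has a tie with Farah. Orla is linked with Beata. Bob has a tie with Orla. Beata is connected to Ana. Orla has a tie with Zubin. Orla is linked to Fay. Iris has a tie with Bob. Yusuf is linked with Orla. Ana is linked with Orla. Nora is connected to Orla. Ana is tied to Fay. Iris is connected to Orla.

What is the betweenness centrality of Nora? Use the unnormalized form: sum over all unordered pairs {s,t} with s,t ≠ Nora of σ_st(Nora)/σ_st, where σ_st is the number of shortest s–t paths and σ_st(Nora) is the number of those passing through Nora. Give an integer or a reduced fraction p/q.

0

No shortest path between any pair of other nodes passes through Nora.
Summing the contributions gives betweenness(Nora) = 0.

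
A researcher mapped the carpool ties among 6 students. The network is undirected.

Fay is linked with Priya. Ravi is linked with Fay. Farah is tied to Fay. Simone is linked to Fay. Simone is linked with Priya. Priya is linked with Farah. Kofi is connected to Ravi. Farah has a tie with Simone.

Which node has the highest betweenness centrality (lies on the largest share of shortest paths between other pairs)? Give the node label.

Fay

Unnormalized betweenness of each node: Farah:0, Fay:6, Kofi:0, Priya:0, Ravi:4, Simone:0.
Fay has the largest value, 6, making it the main broker — the node through which the most shortest paths run.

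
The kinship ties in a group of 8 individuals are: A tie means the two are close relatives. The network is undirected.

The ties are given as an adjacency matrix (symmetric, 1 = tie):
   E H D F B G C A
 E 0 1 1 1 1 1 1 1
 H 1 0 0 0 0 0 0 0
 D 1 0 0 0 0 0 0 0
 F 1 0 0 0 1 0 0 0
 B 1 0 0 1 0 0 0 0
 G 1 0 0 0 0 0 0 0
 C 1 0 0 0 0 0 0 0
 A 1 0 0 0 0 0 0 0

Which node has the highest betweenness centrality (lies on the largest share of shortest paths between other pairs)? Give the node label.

Unnormalized betweenness of each node: A:0, B:0, C:0, D:0, E:20, F:0, G:0, H:0.
E has the largest value, 20, making it the main broker — the node through which the most shortest paths run.

E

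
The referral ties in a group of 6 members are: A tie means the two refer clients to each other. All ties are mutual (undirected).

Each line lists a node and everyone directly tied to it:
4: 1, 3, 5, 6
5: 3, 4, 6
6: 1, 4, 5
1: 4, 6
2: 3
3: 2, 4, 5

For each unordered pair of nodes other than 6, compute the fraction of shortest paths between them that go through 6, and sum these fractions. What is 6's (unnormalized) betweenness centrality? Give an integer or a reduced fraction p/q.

Pairs whose geodesics pass through 6 — 5–1: 1/2.
All other pairs contribute 0.
Summing the contributions gives betweenness(6) = 1/2.

1/2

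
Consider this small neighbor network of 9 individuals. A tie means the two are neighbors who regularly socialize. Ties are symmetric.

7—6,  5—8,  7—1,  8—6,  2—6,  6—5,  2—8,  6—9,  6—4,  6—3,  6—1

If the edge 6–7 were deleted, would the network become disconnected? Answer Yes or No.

No

Even without that edge, 6 still reaches 7 via 6 – 1 – 7, so the network stays connected. Not a bridge.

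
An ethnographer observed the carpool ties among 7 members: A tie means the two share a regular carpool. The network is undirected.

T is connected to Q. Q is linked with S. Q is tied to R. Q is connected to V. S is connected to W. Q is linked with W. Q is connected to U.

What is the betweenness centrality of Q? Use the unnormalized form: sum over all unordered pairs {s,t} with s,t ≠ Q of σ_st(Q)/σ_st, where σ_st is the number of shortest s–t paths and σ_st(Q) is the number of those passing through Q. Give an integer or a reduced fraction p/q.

14

Pairs whose geodesics pass through Q — U–S: 1; U–V: 1; U–W: 1; U–R: 1; U–T: 1; S–V: 1; S–R: 1; S–T: 1; V–W: 1; V–R: 1; V–T: 1; W–R: 1; W–T: 1; R–T: 1.
All other pairs contribute 0.
Summing the contributions gives betweenness(Q) = 14.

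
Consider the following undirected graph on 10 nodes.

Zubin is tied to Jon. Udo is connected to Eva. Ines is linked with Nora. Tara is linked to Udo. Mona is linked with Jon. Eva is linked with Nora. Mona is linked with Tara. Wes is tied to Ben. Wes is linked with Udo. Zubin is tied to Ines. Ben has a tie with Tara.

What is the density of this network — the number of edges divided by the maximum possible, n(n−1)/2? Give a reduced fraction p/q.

There are 11 edges and 10 nodes, so the maximum possible is C(10,2) = 45.
Density = 11/45.

11/45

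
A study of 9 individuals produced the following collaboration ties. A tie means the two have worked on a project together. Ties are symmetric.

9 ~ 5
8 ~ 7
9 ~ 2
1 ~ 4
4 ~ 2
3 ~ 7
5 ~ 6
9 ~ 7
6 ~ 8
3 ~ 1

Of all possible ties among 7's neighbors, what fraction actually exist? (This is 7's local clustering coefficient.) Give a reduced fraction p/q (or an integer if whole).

0

7's neighbors: 3, 8, and 9 (k = 3).
Possible neighbor pairs: C(3,2) = 3. Edges among them: none → e = 0.
Clustering(7) = 0/3 = 0.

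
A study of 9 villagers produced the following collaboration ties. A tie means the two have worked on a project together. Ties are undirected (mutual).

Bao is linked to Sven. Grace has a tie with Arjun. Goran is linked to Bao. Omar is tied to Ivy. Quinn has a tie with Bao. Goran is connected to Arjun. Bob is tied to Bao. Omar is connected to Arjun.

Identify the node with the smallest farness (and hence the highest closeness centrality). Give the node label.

Farness (sum of distances to all others) for each node — Arjun:16, Bao:16, Bob:23, Goran:15, Grace:23, Ivy:28, Omar:21, Quinn:23, Sven:23.
The smallest farness is 15, for Goran, so Goran has the highest closeness.

Goran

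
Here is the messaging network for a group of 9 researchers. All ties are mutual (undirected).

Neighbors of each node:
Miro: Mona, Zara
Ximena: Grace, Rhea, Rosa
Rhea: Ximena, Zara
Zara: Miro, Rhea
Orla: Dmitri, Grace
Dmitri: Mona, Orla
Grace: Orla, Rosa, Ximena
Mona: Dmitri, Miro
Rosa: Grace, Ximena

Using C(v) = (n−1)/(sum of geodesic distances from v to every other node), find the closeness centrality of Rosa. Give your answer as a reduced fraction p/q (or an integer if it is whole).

Distances from Rosa: Dmitri:3, Grace:1, Miro:4, Mona:4, Orla:2, Rhea:2, Ximena:1, Zara:3. Sum = 20.
n = 9, so closeness = 8/20 = 2/5.

2/5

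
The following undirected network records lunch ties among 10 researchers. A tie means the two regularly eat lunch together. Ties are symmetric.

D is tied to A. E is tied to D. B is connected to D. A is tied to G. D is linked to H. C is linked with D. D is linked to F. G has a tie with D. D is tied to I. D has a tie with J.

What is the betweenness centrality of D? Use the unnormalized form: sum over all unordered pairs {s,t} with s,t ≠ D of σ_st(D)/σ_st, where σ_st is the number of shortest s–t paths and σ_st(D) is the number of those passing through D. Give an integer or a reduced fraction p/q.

35

Pairs whose geodesics pass through D — C–B: 1; C–J: 1; C–H: 1; C–A: 1; C–I: 1; C–G: 1; C–E: 1; C–F: 1; B–J: 1; B–H: 1; B–A: 1; B–I: 1; B–G: 1; B–E: 1 … (+21 more pairs).
All other pairs contribute 0.
Summing the contributions gives betweenness(D) = 35.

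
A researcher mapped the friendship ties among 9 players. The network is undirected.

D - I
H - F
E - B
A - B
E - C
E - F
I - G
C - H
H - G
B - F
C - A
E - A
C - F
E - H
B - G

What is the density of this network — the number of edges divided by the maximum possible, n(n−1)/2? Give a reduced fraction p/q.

5/12

There are 15 edges and 9 nodes, so the maximum possible is C(9,2) = 36.
Density = 15/36 = 5/12.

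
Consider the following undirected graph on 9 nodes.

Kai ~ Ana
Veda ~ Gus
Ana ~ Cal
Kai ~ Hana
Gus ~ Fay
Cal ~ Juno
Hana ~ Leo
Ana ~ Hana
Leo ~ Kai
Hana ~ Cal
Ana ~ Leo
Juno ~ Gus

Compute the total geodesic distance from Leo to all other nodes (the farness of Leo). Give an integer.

Distances from Leo: Ana:1, Cal:2, Fay:5, Gus:4, Hana:1, Juno:3, Kai:1, Veda:5.
Sum = 1 + 2 + 5 + 4 + 1 + 3 + 1 + 5 = 22.

22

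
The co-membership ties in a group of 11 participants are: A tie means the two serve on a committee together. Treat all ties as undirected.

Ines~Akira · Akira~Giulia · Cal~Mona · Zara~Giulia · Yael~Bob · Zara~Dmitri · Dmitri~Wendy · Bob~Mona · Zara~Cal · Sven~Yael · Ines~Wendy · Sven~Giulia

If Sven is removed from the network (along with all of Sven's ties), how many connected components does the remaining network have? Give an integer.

Sven's neighbors (Giulia and Yael) remain reachable from one another through other ties, so the rest of the network stays in one piece.

1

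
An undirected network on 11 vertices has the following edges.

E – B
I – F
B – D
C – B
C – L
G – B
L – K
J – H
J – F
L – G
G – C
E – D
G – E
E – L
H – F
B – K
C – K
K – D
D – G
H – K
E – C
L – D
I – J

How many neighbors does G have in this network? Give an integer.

5

G is directly tied to B, C, D, E, and L. That is 5 neighbors, so the degree of G is 5.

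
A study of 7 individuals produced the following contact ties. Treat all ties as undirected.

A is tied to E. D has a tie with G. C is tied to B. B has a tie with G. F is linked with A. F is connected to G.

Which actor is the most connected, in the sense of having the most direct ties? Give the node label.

G

Degrees — A:2, B:2, C:1, D:1, E:1, F:2, G:3.
The maximum is 3, attained only by G.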